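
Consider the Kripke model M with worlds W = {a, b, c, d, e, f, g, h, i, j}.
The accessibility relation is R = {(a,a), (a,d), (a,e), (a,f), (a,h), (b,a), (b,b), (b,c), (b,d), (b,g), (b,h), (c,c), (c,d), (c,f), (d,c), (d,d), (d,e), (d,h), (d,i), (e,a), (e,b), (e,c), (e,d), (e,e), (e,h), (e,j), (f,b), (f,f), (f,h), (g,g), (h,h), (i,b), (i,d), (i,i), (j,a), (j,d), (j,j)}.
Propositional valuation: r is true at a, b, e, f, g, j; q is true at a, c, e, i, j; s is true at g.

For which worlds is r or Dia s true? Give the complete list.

a, b, e, f, g, j

Let φ = r or Dia s. Evaluate φ at each world:
  a (successors {a, d, e, f, h}): φ is true.
  b (successors {a, b, c, d, g, h}): φ is true.
  c (successors {c, d, f}): φ is false.
  d (successors {c, d, e, h, i}): φ is false.
  e (successors {a, b, c, d, e, h, j}): φ is true.
  f (successors {b, f, h}): φ is true.
  g (successors {g}): φ is true.
  h (successors {h}): φ is false.
  i (successors {b, d, i}): φ is false.
  j (successors {a, d, j}): φ is true.
For instance, at c:
  At c: r is false, Dia s is false, so r or Dia s is false.
    At c: Dia s requires s at some successor in {c, d, f}.
      At c: s is false.
      At d: s is false.
      At f: s is false.
    So Dia s is false at c.
Satisfying worlds: {a, b, e, f, g, j}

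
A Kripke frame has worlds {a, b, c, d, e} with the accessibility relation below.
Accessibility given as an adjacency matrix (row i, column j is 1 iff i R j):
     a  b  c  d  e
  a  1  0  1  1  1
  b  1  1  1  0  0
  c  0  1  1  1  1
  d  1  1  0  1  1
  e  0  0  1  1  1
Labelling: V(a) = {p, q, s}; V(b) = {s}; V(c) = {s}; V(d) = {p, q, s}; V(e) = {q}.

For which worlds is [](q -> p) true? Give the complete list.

b

Let φ = [](q -> p). Evaluate φ at each world:
  a (successors {a, c, d, e}): φ is false.
  b (successors {a, b, c}): φ is true.
  c (successors {b, c, d, e}): φ is false.
  d (successors {a, b, d, e}): φ is false.
  e (successors {c, d, e}): φ is false.
For instance, at a:
  At a: [](q -> p) requires q -> p at every successor {a, c, d, e}.
    q -> p fails at e, so [](q -> p) is false at a.
Satisfying worlds: {b}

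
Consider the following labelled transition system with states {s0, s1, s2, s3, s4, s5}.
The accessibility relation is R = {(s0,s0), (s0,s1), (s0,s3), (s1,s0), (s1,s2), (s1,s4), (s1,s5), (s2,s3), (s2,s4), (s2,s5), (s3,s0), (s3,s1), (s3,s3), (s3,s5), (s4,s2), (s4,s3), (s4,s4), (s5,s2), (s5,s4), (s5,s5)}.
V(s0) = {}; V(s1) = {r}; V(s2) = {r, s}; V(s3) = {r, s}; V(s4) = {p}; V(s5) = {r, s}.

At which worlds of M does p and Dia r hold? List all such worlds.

s4

Recall that Dia ψ holds at a world iff ψ holds at some accessible world.
Let φ = p and Dia r. Evaluate φ at each world:
  s0 (successors {s0, s1, s3}): φ is false.
  s1 (successors {s0, s2, s4, s5}): φ is false.
  s2 (successors {s3, s4, s5}): φ is false.
  s3 (successors {s0, s1, s3, s5}): φ is false.
  s4 (successors {s2, s3, s4}): φ is true.
  s5 (successors {s2, s4, s5}): φ is false.
For instance, at s2:
  At s2: p is false, Dia r is true, so p and Dia r is false.
    At s2: Dia r requires r at some successor in {s3, s4, s5}.
      r holds at s3, so Dia r is true at s2.
Satisfying worlds: {s4}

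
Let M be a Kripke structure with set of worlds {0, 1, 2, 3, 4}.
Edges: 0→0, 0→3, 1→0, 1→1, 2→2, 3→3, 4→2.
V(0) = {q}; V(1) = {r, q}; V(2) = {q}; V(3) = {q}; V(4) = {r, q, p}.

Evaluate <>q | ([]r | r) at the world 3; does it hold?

Yes

Recall that []ψ holds at a world iff ψ holds at every accessible world, and <>ψ holds iff ψ holds at some accessible world.
At 3: <>q is true, []r | r is false, so <>q | ([]r | r) is true.
  At 3: <>q requires q at some successor in {3}.
    q holds at 3, so <>q is true at 3.
  At 3: []r is false, r is false, so []r | r is false.
    At 3: []r requires r at every successor {3}.
      r fails at 3, so []r is false at 3.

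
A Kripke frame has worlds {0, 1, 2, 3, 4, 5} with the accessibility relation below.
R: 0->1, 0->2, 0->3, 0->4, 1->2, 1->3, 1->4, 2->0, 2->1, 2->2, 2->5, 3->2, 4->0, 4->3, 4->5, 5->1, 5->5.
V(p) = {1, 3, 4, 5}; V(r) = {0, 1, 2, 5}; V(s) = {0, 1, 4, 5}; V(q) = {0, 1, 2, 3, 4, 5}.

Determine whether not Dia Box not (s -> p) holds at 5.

At 5: Dia Box not (s -> p) is false, so not Dia Box not (s -> p) is true.
  At 5: Dia Box not (s -> p) requires Box not (s -> p) at some successor in {1, 5}.
    At 1: Box not (s -> p) is false.
    At 5: Box not (s -> p) is false.
  So Dia Box not (s -> p) is false at 5.

Yes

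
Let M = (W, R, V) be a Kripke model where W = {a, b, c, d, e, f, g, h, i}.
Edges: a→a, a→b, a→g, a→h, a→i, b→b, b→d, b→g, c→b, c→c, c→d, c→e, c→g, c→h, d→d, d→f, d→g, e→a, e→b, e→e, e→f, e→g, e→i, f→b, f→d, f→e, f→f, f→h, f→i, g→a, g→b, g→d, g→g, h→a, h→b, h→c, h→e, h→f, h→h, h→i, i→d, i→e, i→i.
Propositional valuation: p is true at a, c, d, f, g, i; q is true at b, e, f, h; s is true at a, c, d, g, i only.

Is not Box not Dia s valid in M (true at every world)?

Yes

Let φ = not Box not Dia s. Evaluate φ at each world:
  a (successors {a, b, g, h, i}): φ is true.
  b (successors {b, d, g}): φ is true.
  c (successors {b, c, d, e, g, h}): φ is true.
  d (successors {d, f, g}): φ is true.
  e (successors {a, b, e, f, g, i}): φ is true.
  f (successors {b, d, e, f, h, i}): φ is true.
  g (successors {a, b, d, g}): φ is true.
  h (successors {a, b, c, e, f, h, i}): φ is true.
  i (successors {d, e, i}): φ is true.
For instance, at i:
  At i: Box not Dia s is false, so not Box not Dia s is true.
    At i: Box not Dia s requires not Dia s at every successor {d, e, i}.
      not Dia s fails at d, so Box not Dia s is false at i.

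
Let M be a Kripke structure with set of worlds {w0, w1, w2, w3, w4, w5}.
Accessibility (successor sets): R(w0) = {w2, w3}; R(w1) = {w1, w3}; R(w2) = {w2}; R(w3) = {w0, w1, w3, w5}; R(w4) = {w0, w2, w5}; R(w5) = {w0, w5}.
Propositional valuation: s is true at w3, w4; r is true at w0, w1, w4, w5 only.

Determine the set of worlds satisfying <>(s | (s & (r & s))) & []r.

Let φ = <>(s | (s & (r & s))) & []r. Evaluate φ at each world:
  w0 (successors {w2, w3}): φ is false.
  w1 (successors {w1, w3}): φ is false.
  w2 (successors {w2}): φ is false.
  w3 (successors {w0, w1, w3, w5}): φ is false.
  w4 (successors {w0, w2, w5}): φ is false.
  w5 (successors {w0, w5}): φ is false.
For instance, at w0:
  At w0: <>(s | (s & (r & s))) is true, []r is false, so <>(s | (s & (r & s))) & []r is false.
    At w0: <>(s | (s & (r & s))) requires s | (s & (r & s)) at some successor in {w2, w3}.
      s | (s & (r & s)) holds at w3, so <>(s | (s & (r & s))) is true at w0.
    At w0: []r requires r at every successor {w2, w3}.
      r fails at w2, so []r is false at w0.
Satisfying worlds: none.

none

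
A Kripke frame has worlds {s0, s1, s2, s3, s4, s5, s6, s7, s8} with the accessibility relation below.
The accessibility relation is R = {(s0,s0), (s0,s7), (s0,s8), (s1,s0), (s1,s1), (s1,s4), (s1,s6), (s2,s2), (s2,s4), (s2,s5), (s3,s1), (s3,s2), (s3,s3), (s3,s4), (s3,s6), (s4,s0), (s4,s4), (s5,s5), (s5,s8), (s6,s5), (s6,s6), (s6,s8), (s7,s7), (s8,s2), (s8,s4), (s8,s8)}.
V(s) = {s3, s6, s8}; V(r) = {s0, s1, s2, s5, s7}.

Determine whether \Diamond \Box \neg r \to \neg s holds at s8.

Yes

At s8: \Diamond \Box \neg r is false, \neg s is false, so \Diamond \Box \neg r \to \neg s is true.
  At s8: \Diamond \Box \neg r requires \Box \neg r at some successor in {s2, s4, s8}.
    At s2: \Box \neg r is false.
    At s4: \Box \neg r is false.
    At s8: \Box \neg r is false.
  So \Diamond \Box \neg r is false at s8.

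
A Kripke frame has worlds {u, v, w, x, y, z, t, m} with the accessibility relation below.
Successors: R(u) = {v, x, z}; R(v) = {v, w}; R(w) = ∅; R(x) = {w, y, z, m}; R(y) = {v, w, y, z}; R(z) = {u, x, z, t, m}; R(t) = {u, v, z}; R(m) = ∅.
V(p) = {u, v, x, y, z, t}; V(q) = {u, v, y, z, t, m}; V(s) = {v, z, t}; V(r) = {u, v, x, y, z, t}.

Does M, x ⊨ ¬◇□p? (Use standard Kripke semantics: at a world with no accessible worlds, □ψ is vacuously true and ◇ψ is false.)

No

Recall that □ψ holds at a world iff ψ holds at every accessible world, and ◇ψ holds iff ψ holds at some accessible world.
At x: ◇□p is true, so ¬◇□p is false.
  At x: ◇□p requires □p at some successor in {w, y, z, m}.
    □p holds at w, so ◇□p is true at x.
      At w: no accessible worlds, so □p holds vacuously.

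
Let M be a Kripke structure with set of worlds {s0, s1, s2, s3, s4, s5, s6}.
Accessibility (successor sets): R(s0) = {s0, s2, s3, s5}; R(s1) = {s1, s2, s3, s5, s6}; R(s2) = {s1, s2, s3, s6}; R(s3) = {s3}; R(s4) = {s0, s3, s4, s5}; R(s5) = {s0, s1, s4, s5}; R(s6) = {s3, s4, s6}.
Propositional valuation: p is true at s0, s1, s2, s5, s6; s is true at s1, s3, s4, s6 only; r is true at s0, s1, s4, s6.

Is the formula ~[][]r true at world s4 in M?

At s4: [][]r is false, so ~[][]r is true.
  At s4: [][]r requires []r at every successor {s0, s3, s4, s5}.
    []r fails at s0, so [][]r is false at s4.
      At s0: []r requires r at every successor {s0, s2, s3, s5}.
        r fails at s2, so []r is false at s0.

Yes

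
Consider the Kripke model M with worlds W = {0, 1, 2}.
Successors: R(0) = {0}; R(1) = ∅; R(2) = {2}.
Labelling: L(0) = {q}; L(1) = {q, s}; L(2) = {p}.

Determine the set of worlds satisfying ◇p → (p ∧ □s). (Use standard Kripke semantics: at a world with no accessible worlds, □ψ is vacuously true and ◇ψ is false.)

Let φ = ◇p → (p ∧ □s). Evaluate φ at each world:
  0 (successors {0}): φ is true.
  1 (successors ∅): φ is true.
  2 (successors {2}): φ is false.
For instance, at 2:
  At 2: ◇p is true, p ∧ □s is false, so ◇p → (p ∧ □s) is false.
    At 2: ◇p requires p at some successor in {2}.
      p holds at 2, so ◇p is true at 2.
    At 2: p is true, □s is false, so p ∧ □s is false.
      At 2: □s requires s at every successor {2}.
        s fails at 2, so □s is false at 2.
Satisfying worlds: {0, 1}

0, 1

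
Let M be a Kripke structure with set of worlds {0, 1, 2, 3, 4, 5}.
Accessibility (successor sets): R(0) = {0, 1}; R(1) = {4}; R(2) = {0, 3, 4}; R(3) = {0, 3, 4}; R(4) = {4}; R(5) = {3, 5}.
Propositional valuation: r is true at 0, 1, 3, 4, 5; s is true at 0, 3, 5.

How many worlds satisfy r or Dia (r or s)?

6

Let φ = r or Dia (r or s). Evaluate φ at each world:
  0 (successors {0, 1}): φ is true.
  1 (successors {4}): φ is true.
  2 (successors {0, 3, 4}): φ is true.
  3 (successors {0, 3, 4}): φ is true.
  4 (successors {4}): φ is true.
  5 (successors {3, 5}): φ is true.
For instance, at 2:
  At 2: r is false, Dia (r or s) is true, so r or Dia (r or s) is true.
    At 2: Dia (r or s) requires r or s at some successor in {0, 3, 4}.
      r or s holds at 0, so Dia (r or s) is true at 2.
Satisfying worlds: {0, 1, 2, 3, 4, 5}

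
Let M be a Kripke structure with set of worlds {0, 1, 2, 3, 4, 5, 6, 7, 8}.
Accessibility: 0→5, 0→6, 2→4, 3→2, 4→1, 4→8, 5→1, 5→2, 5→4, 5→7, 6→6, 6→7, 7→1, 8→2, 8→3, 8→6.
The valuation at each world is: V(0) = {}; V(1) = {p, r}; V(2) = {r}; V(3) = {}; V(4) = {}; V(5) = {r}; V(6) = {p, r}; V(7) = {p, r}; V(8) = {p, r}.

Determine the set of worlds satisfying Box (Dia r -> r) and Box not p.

1, 3

Let φ = Box (Dia r -> r) and Box not p. Evaluate φ at each world:
  0 (successors {5, 6}): φ is false.
  1 (successors ∅): φ is true.
  2 (successors {4}): φ is false.
  3 (successors {2}): φ is true.
  4 (successors {1, 8}): φ is false.
  5 (successors {1, 2, 4, 7}): φ is false.
  6 (successors {6, 7}): φ is false.
  7 (successors {1}): φ is false.
  8 (successors {2, 3, 6}): φ is false.
For instance, at 0:
  At 0: Box (Dia r -> r) is true, Box not p is false, so Box (Dia r -> r) and Box not p is false.
    At 0: Box (Dia r -> r) requires Dia r -> r at every successor {5, 6}.
      At 5: Dia r -> r is true.
      At 6: Dia r -> r is true.
    So Box (Dia r -> r) is true at 0.
    At 0: Box not p requires not p at every successor {5, 6}.
      not p fails at 6, so Box not p is false at 0.
Satisfying worlds: {1, 3}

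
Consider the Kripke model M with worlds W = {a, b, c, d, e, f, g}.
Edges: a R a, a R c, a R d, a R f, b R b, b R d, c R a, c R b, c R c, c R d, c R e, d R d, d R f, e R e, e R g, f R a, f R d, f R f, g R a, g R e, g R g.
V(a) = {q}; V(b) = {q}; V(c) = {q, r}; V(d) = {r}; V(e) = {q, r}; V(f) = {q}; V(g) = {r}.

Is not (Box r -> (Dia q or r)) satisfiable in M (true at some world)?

Let φ = not (Box r -> (Dia q or r)). Evaluate φ at each world:
  a (successors {a, c, d, f}): φ is false.
  b (successors {b, d}): φ is false.
  c (successors {a, b, c, d, e}): φ is false.
  d (successors {d, f}): φ is false.
  e (successors {e, g}): φ is false.
  f (successors {a, d, f}): φ is false.
  g (successors {a, e, g}): φ is false.
For instance, at c:
  At c: Box r -> (Dia q or r) is true, so not (Box r -> (Dia q or r)) is false.
    At c: Box r is false, Dia q or r is true, so Box r -> (Dia q or r) is true.
      At c: Box r requires r at every successor {a, b, c, d, e}.
        r fails at a, so Box r is false at c.
      At c: Dia q is true, r is true, so Dia q or r is true.

No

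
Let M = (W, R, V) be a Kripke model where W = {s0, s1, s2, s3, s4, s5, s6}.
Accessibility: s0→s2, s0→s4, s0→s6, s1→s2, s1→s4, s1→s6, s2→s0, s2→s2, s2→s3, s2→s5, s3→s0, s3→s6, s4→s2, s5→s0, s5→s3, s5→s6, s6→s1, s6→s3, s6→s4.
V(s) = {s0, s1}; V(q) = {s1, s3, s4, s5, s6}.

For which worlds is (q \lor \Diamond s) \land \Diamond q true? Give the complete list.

Recall that \Diamond ψ holds at a world iff ψ holds at some accessible world.
Let φ = (q \lor \Diamond s) \land \Diamond q. Evaluate φ at each world:
  s0 (successors {s2, s4, s6}): φ is false.
  s1 (successors {s2, s4, s6}): φ is true.
  s2 (successors {s0, s2, s3, s5}): φ is true.
  s3 (successors {s0, s6}): φ is true.
  s4 (successors {s2}): φ is false.
  s5 (successors {s0, s3, s6}): φ is true.
  s6 (successors {s1, s3, s4}): φ is true.
For instance, at s0:
  At s0: q \lor \Diamond s is false, \Diamond q is true, so (q \lor \Diamond s) \land \Diamond q is false.
    At s0: q is false, \Diamond s is false, so q \lor \Diamond s is false.
      At s0: \Diamond s requires s at some successor in {s2, s4, s6}.
        At s2: s is false.
        At s4: s is false.
        At s6: s is false.
      So \Diamond s is false at s0.
    At s0: \Diamond q requires q at some successor in {s2, s4, s6}.
      q holds at s4, so \Diamond q is true at s0.
Satisfying worlds: {s1, s2, s3, s5, s6}

s1, s2, s3, s5, s6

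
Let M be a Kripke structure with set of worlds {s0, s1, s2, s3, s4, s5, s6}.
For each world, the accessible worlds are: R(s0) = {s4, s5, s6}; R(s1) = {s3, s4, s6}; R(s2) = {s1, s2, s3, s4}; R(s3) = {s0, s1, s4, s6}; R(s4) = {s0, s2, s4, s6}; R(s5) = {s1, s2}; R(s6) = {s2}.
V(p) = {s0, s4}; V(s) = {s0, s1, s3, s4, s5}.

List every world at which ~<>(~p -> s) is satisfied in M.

s6

Let φ = ~<>(~p -> s). Evaluate φ at each world:
  s0 (successors {s4, s5, s6}): φ is false.
  s1 (successors {s3, s4, s6}): φ is false.
  s2 (successors {s1, s2, s3, s4}): φ is false.
  s3 (successors {s0, s1, s4, s6}): φ is false.
  s4 (successors {s0, s2, s4, s6}): φ is false.
  s5 (successors {s1, s2}): φ is false.
  s6 (successors {s2}): φ is true.
For instance, at s0:
  At s0: <>(~p -> s) is true, so ~<>(~p -> s) is false.
    At s0: <>(~p -> s) requires ~p -> s at some successor in {s4, s5, s6}.
      ~p -> s holds at s4, so <>(~p -> s) is true at s0.
Satisfying worlds: {s6}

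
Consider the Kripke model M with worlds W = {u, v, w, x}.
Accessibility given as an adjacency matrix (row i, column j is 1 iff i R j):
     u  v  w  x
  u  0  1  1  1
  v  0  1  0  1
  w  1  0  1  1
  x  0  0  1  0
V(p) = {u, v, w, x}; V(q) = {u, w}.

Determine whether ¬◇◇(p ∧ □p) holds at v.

At v: ◇◇(p ∧ □p) is true, so ¬◇◇(p ∧ □p) is false.
  At v: ◇◇(p ∧ □p) requires ◇(p ∧ □p) at some successor in {v, x}.
    ◇(p ∧ □p) holds at v, so ◇◇(p ∧ □p) is true at v.
      At v: ◇(p ∧ □p) requires p ∧ □p at some successor in {v, x}.
        p ∧ □p holds at v, so ◇(p ∧ □p) is true at v.

No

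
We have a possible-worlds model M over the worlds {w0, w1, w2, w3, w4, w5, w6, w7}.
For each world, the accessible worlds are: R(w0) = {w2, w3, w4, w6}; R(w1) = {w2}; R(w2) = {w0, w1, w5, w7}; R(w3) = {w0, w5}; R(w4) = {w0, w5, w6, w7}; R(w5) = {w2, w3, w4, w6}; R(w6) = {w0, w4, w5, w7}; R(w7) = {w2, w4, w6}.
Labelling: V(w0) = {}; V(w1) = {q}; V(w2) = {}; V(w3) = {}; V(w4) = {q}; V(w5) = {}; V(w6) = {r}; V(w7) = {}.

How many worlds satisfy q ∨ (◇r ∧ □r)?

Recall that □ψ holds at a world iff ψ holds at every accessible world, and ◇ψ holds iff ψ holds at some accessible world.
Let φ = q ∨ (◇r ∧ □r). Evaluate φ at each world:
  w0 (successors {w2, w3, w4, w6}): φ is false.
  w1 (successors {w2}): φ is true.
  w2 (successors {w0, w1, w5, w7}): φ is false.
  w3 (successors {w0, w5}): φ is false.
  w4 (successors {w0, w5, w6, w7}): φ is true.
  w5 (successors {w2, w3, w4, w6}): φ is false.
  w6 (successors {w0, w4, w5, w7}): φ is false.
  w7 (successors {w2, w4, w6}): φ is false.
For instance, at w2:
  At w2: q is false, ◇r ∧ □r is false, so q ∨ (◇r ∧ □r) is false.
    At w2: ◇r is false, □r is false, so ◇r ∧ □r is false.
      At w2: ◇r requires r at some successor in {w0, w1, w5, w7}.
        At w0: r is false.
        At w1: r is false.
        At w5: r is false.
        At w7: r is false.
      So ◇r is false at w2.
      At w2: □r requires r at every successor {w0, w1, w5, w7}.
        r fails at w0, so □r is false at w2.
Satisfying worlds: {w1, w4}

2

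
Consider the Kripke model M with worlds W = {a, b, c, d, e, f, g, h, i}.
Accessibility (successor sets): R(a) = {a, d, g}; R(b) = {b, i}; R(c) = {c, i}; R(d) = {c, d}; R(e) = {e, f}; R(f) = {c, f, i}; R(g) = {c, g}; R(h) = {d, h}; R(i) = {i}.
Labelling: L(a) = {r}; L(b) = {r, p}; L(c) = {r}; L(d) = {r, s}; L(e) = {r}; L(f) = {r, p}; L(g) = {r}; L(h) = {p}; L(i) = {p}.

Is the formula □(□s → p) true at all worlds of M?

Yes

Let φ = □(□s → p). Evaluate φ at each world:
  a (successors {a, d, g}): φ is true.
  b (successors {b, i}): φ is true.
  c (successors {c, i}): φ is true.
  d (successors {c, d}): φ is true.
  e (successors {e, f}): φ is true.
  f (successors {c, f, i}): φ is true.
  g (successors {c, g}): φ is true.
  h (successors {d, h}): φ is true.
  i (successors {i}): φ is true.
For instance, at b:
  At b: □(□s → p) requires □s → p at every successor {b, i}.
      At b: □s is false, p is true, so □s → p is true.
      At i: □s is false, p is true, so □s → p is true.
  So □(□s → p) is true at b.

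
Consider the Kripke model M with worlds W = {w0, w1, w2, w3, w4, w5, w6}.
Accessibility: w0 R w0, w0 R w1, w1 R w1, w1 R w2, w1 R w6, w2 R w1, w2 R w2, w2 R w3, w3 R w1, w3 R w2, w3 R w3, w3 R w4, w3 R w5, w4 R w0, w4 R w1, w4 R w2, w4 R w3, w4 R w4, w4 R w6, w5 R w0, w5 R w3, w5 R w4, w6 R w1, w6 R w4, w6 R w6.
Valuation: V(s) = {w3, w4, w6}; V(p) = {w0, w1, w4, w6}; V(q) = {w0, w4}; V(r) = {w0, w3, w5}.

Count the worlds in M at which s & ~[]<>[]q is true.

3

Let φ = s & ~[]<>[]q. Evaluate φ at each world:
  w0 (successors {w0, w1}): φ is false.
  w1 (successors {w1, w2, w6}): φ is false.
  w2 (successors {w1, w2, w3}): φ is false.
  w3 (successors {w1, w2, w3, w4, w5}): φ is true.
  w4 (successors {w0, w1, w2, w3, w4, w6}): φ is true.
  w5 (successors {w0, w3, w4}): φ is false.
  w6 (successors {w1, w4, w6}): φ is true.
For instance, at w0:
  At w0: s is false, ~[]<>[]q is true, so s & ~[]<>[]q is false.
    At w0: []<>[]q is false, so ~[]<>[]q is true.
      At w0: []<>[]q requires <>[]q at every successor {w0, w1}.
        <>[]q fails at w0, so []<>[]q is false at w0.
Satisfying worlds: {w3, w4, w6}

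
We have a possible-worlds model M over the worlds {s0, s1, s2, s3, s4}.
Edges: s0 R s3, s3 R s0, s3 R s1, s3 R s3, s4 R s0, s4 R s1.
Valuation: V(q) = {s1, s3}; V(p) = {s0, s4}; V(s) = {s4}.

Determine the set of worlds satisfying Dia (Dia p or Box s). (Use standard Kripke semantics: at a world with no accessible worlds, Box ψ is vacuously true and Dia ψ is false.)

Recall that Box ψ holds at a world iff ψ holds at every accessible world, and Dia ψ holds iff ψ holds at some accessible world.
Let φ = Dia (Dia p or Box s). Evaluate φ at each world:
  s0 (successors {s3}): φ is true.
  s1 (successors ∅): φ is false.
  s2 (successors ∅): φ is false.
  s3 (successors {s0, s1, s3}): φ is true.
  s4 (successors {s0, s1}): φ is true.
For instance, at s3:
  At s3: Dia (Dia p or Box s) requires Dia p or Box s at some successor in {s0, s1, s3}.
    Dia p or Box s holds at s1, so Dia (Dia p or Box s) is true at s3.
      At s1: Dia p is false, Box s is true, so Dia p or Box s is true.
Satisfying worlds: {s0, s3, s4}

s0, s3, s4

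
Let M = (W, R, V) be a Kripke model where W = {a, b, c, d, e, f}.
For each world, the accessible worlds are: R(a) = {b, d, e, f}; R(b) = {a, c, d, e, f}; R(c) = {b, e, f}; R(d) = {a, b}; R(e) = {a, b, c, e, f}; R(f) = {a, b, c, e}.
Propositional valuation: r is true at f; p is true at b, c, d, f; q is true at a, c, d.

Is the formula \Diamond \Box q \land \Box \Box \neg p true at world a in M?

No

At a: \Diamond \Box q is false, \Box \Box \neg p is false, so \Diamond \Box q \land \Box \Box \neg p is false.
  At a: \Diamond \Box q requires \Box q at some successor in {b, d, e, f}.
    At b: \Box q is false.
    At d: \Box q is false.
    At e: \Box q is false.
    At f: \Box q is false.
  So \Diamond \Box q is false at a.
  At a: \Box \Box \neg p requires \Box \neg p at every successor {b, d, e, f}.
    \Box \neg p fails at b, so \Box \Box \neg p is false at a.
      At b: \Box \neg p requires \neg p at every successor {a, c, d, e, f}.
        \neg p fails at c, so \Box \neg p is false at b.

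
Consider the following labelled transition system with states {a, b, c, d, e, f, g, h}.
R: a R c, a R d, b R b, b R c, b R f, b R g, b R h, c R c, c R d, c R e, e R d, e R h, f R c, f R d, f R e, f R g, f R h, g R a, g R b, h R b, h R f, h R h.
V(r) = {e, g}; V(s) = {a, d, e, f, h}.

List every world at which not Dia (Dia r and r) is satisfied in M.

a, b, c, d, e, f, g, h

Let φ = not Dia (Dia r and r). Evaluate φ at each world:
  a (successors {c, d}): φ is true.
  b (successors {b, c, f, g, h}): φ is true.
  c (successors {c, d, e}): φ is true.
  d (successors ∅): φ is true.
  e (successors {d, h}): φ is true.
  f (successors {c, d, e, g, h}): φ is true.
  g (successors {a, b}): φ is true.
  h (successors {b, f, h}): φ is true.
For instance, at a:
  At a: Dia (Dia r and r) is false, so not Dia (Dia r and r) is true.
    At a: Dia (Dia r and r) requires Dia r and r at some successor in {c, d}.
      At c: Dia r and r is false.
      At d: Dia r and r is false.
    So Dia (Dia r and r) is false at a.
Satisfying worlds: {a, b, c, d, e, f, g, h}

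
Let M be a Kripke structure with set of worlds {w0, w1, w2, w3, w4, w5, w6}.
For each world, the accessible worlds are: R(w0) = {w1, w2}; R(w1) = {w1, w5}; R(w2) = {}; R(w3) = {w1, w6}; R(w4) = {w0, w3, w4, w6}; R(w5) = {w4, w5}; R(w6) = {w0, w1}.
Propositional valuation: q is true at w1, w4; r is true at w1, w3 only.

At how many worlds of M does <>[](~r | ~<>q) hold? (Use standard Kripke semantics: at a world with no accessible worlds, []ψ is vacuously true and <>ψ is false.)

Recall that []ψ holds at a world iff ψ holds at every accessible world, and <>ψ holds iff ψ holds at some accessible world.
Let φ = <>[](~r | ~<>q). Evaluate φ at each world:
  w0 (successors {w1, w2}): φ is true.
  w1 (successors {w1, w5}): φ is true.
  w2 (successors ∅): φ is false.
  w3 (successors {w1, w6}): φ is false.
  w4 (successors {w0, w3, w4, w6}): φ is false.
  w5 (successors {w4, w5}): φ is true.
  w6 (successors {w0, w1}): φ is false.
For instance, at w6:
  At w6: <>[](~r | ~<>q) requires [](~r | ~<>q) at some successor in {w0, w1}.
    At w0: [](~r | ~<>q) is false.
    At w1: [](~r | ~<>q) is false.
  So <>[](~r | ~<>q) is false at w6.
Satisfying worlds: {w0, w1, w5}

3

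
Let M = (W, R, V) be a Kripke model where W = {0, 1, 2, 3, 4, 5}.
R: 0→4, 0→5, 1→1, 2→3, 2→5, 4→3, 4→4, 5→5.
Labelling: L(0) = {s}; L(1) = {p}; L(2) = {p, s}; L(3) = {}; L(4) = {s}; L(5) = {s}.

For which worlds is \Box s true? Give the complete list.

Let φ = \Box s. Evaluate φ at each world:
  0 (successors {4, 5}): φ is true.
  1 (successors {1}): φ is false.
  2 (successors {3, 5}): φ is false.
  3 (successors ∅): φ is true.
  4 (successors {3, 4}): φ is false.
  5 (successors {5}): φ is true.
For instance, at 0:
  At 0: \Box s requires s at every successor {4, 5}.
    At 4: s is true.
    At 5: s is true.
  So \Box s is true at 0.
Satisfying worlds: {0, 3, 5}

0, 3, 5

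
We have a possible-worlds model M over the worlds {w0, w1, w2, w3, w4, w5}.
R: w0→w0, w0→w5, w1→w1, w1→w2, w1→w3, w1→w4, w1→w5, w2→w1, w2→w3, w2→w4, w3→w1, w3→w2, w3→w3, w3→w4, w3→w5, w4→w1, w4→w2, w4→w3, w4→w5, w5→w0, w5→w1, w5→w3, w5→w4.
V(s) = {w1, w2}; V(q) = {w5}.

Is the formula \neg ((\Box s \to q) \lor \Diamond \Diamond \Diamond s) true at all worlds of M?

No

Let φ = \neg ((\Box s \to q) \lor \Diamond \Diamond \Diamond s). Evaluate φ at each world:
  w0 (successors {w0, w5}): φ is false.
  w1 (successors {w1, w2, w3, w4, w5}): φ is false.
  w2 (successors {w1, w3, w4}): φ is false.
  w3 (successors {w1, w2, w3, w4, w5}): φ is false.
  w4 (successors {w1, w2, w3, w5}): φ is false.
  w5 (successors {w0, w1, w3, w4}): φ is false.
Detail at w0 (counterexample):
  At w0: (\Box s \to q) \lor \Diamond \Diamond \Diamond s is true, so \neg ((\Box s \to q) \lor \Diamond \Diamond \Diamond s) is false.
    At w0: \Box s \to q is true, \Diamond \Diamond \Diamond s is true, so (\Box s \to q) \lor \Diamond \Diamond \Diamond s is true.
      At w0: \Box s is false, q is false, so \Box s \to q is true.
      At w0: \Diamond \Diamond \Diamond s requires \Diamond \Diamond s at some successor in {w0, w5}.
        \Diamond \Diamond s holds at w0, so \Diamond \Diamond \Diamond s is true at w0.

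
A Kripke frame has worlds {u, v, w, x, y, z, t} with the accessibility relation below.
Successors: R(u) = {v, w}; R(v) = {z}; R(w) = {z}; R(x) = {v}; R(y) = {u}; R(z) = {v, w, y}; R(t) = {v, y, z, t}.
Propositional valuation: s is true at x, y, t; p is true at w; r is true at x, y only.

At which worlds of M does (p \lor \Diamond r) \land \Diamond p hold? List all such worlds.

Let φ = (p \lor \Diamond r) \land \Diamond p. Evaluate φ at each world:
  u (successors {v, w}): φ is false.
  v (successors {z}): φ is false.
  w (successors {z}): φ is false.
  x (successors {v}): φ is false.
  y (successors {u}): φ is false.
  z (successors {v, w, y}): φ is true.
  t (successors {v, y, z, t}): φ is false.
For instance, at z:
  At z: p \lor \Diamond r is true, \Diamond p is true, so (p \lor \Diamond r) \land \Diamond p is true.
    At z: p is false, \Diamond r is true, so p \lor \Diamond r is true.
      At z: \Diamond r requires r at some successor in {v, w, y}.
        r holds at y, so \Diamond r is true at z.
    At z: \Diamond p requires p at some successor in {v, w, y}.
      p holds at w, so \Diamond p is true at z.
Satisfying worlds: {z}

z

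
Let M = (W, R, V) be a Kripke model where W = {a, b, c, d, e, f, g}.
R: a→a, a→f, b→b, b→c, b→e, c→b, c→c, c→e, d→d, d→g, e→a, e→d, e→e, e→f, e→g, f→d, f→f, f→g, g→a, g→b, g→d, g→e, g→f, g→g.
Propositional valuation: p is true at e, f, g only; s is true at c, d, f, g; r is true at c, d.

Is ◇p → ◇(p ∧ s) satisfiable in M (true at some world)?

Recall that ◇ψ holds at a world iff ψ holds at some accessible world.
Let φ = ◇p → ◇(p ∧ s). Evaluate φ at each world:
  a (successors {a, f}): φ is true.
  b (successors {b, c, e}): φ is false.
  c (successors {b, c, e}): φ is false.
  d (successors {d, g}): φ is true.
  e (successors {a, d, e, f, g}): φ is true.
  f (successors {d, f, g}): φ is true.
  g (successors {a, b, d, e, f, g}): φ is true.
Detail at a (witness):
  At a: ◇p is true, ◇(p ∧ s) is true, so ◇p → ◇(p ∧ s) is true.
    At a: ◇p requires p at some successor in {a, f}.
      p holds at f, so ◇p is true at a.
    At a: ◇(p ∧ s) requires p ∧ s at some successor in {a, f}.
      p ∧ s holds at f, so ◇(p ∧ s) is true at a.

Yes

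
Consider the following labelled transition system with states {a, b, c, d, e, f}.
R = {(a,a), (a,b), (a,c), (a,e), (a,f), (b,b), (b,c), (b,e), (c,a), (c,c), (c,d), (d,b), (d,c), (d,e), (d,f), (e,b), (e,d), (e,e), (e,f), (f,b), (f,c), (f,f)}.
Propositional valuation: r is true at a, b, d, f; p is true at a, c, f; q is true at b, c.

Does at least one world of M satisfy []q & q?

No

Let φ = []q & q. Evaluate φ at each world:
  a (successors {a, b, c, e, f}): φ is false.
  b (successors {b, c, e}): φ is false.
  c (successors {a, c, d}): φ is false.
  d (successors {b, c, e, f}): φ is false.
  e (successors {b, d, e, f}): φ is false.
  f (successors {b, c, f}): φ is false.
For instance, at f:
  At f: []q is false, q is false, so []q & q is false.
    At f: []q requires q at every successor {b, c, f}.
      q fails at f, so []q is false at f.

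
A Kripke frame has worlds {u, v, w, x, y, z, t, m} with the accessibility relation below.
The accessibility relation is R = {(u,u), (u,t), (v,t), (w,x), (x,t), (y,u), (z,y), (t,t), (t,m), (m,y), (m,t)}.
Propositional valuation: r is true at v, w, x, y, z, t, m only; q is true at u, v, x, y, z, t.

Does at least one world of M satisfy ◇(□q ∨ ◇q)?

Let φ = ◇(□q ∨ ◇q). Evaluate φ at each world:
  u (successors {u, t}): φ is true.
  v (successors {t}): φ is true.
  w (successors {x}): φ is true.
  x (successors {t}): φ is true.
  y (successors {u}): φ is true.
  z (successors {y}): φ is true.
  t (successors {t, m}): φ is true.
  m (successors {y, t}): φ is true.
Detail at u (witness):
  At u: ◇(□q ∨ ◇q) requires □q ∨ ◇q at some successor in {u, t}.
    □q ∨ ◇q holds at u, so ◇(□q ∨ ◇q) is true at u.
      At u: □q is true, ◇q is true, so □q ∨ ◇q is true.

Yes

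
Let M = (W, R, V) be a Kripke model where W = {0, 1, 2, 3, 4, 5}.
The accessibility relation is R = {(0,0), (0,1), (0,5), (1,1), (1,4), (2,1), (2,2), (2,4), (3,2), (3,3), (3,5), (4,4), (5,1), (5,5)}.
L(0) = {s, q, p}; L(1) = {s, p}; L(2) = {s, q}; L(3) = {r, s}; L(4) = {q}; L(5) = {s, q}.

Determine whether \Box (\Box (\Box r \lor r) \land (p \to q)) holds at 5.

No

Recall that \Box ψ holds at a world iff ψ holds at every accessible world, and \Diamond ψ holds iff ψ holds at some accessible world.
At 5: \Box (\Box (\Box r \lor r) \land (p \to q)) requires \Box (\Box r \lor r) \land (p \to q) at every successor {1, 5}.
  \Box (\Box r \lor r) \land (p \to q) fails at 1, so \Box (\Box (\Box r \lor r) \land (p \to q)) is false at 5.
    At 1: \Box (\Box r \lor r) is false, p \to q is false, so \Box (\Box r \lor r) \land (p \to q) is false.
      At 1: \Box (\Box r \lor r) requires \Box r \lor r at every successor {1, 4}.
        \Box r \lor r fails at 1, so \Box (\Box r \lor r) is false at 1.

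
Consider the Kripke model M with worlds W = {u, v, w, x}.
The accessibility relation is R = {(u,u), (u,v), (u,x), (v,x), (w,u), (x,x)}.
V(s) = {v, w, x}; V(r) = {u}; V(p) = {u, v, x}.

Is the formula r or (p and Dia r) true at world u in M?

At u: r is true, p and Dia r is true, so r or (p and Dia r) is true.
  At u: p is true, Dia r is true, so p and Dia r is true.
    At u: Dia r requires r at some successor in {u, v, x}.
      r holds at u, so Dia r is true at u.

Yes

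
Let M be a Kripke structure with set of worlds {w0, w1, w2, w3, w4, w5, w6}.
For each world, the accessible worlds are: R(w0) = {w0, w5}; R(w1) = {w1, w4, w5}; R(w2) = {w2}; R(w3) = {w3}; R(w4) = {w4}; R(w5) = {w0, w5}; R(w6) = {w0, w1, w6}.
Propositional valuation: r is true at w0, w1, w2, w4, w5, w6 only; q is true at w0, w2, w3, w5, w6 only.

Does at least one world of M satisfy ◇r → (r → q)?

Let φ = ◇r → (r → q). Evaluate φ at each world:
  w0 (successors {w0, w5}): φ is true.
  w1 (successors {w1, w4, w5}): φ is false.
  w2 (successors {w2}): φ is true.
  w3 (successors {w3}): φ is true.
  w4 (successors {w4}): φ is false.
  w5 (successors {w0, w5}): φ is true.
  w6 (successors {w0, w1, w6}): φ is true.
Detail at w0 (witness):
  At w0: ◇r is true, r → q is true, so ◇r → (r → q) is true.
    At w0: ◇r requires r at some successor in {w0, w5}.
      r holds at w0, so ◇r is true at w0.

Yes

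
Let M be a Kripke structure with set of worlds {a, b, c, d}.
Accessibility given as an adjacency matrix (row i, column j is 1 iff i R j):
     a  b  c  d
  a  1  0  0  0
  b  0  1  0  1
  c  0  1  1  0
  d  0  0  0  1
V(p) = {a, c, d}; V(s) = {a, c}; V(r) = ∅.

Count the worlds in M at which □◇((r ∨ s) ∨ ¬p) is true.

2

Let φ = □◇((r ∨ s) ∨ ¬p). Evaluate φ at each world:
  a (successors {a}): φ is true.
  b (successors {b, d}): φ is false.
  c (successors {b, c}): φ is true.
  d (successors {d}): φ is false.
For instance, at a:
  At a: □◇((r ∨ s) ∨ ¬p) requires ◇((r ∨ s) ∨ ¬p) at every successor {a}.
      At a: ◇((r ∨ s) ∨ ¬p) requires (r ∨ s) ∨ ¬p at some successor in {a}.
        (r ∨ s) ∨ ¬p holds at a, so ◇((r ∨ s) ∨ ¬p) is true at a.
  So □◇((r ∨ s) ∨ ¬p) is true at a.
Satisfying worlds: {a, c}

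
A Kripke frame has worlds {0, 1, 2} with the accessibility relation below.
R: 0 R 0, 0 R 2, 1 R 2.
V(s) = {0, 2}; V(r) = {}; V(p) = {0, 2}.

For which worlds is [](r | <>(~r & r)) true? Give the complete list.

2

Recall that []ψ holds at a world iff ψ holds at every accessible world, and <>ψ holds iff ψ holds at some accessible world.
Let φ = [](r | <>(~r & r)). Evaluate φ at each world:
  0 (successors {0, 2}): φ is false.
  1 (successors {2}): φ is false.
  2 (successors ∅): φ is true.
For instance, at 0:
  At 0: [](r | <>(~r & r)) requires r | <>(~r & r) at every successor {0, 2}.
    r | <>(~r & r) fails at 0, so [](r | <>(~r & r)) is false at 0.
      At 0: r is false, <>(~r & r) is false, so r | <>(~r & r) is false.
Satisfying worlds: {2}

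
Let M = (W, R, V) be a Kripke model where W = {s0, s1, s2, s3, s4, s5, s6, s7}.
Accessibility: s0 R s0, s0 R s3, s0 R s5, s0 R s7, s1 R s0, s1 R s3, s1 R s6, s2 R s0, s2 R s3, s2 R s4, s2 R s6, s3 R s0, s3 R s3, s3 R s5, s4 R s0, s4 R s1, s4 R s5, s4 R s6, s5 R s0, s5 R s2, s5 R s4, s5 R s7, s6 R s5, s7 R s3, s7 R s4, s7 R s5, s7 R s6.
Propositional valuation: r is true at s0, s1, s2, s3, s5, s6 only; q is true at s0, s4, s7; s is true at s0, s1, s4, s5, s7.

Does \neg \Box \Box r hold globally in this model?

Let φ = \neg \Box \Box r. Evaluate φ at each world:
  s0 (successors {s0, s3, s5, s7}): φ is true.
  s1 (successors {s0, s3, s6}): φ is true.
  s2 (successors {s0, s3, s4, s6}): φ is true.
  s3 (successors {s0, s3, s5}): φ is true.
  s4 (successors {s0, s1, s5, s6}): φ is true.
  s5 (successors {s0, s2, s4, s7}): φ is true.
  s6 (successors {s5}): φ is true.
  s7 (successors {s3, s4, s5, s6}): φ is true.
For instance, at s5:
  At s5: \Box \Box r is false, so \neg \Box \Box r is true.
    At s5: \Box \Box r requires \Box r at every successor {s0, s2, s4, s7}.
      \Box r fails at s0, so \Box \Box r is false at s5.

Yes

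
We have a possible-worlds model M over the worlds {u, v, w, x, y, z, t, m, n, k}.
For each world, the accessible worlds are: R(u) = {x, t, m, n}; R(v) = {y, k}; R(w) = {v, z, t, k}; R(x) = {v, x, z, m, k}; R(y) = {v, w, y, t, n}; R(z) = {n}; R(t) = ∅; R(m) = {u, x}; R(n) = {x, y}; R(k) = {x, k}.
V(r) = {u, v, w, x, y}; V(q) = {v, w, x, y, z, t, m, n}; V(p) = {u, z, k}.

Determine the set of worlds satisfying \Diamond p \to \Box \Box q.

Recall that \Box ψ holds at a world iff ψ holds at every accessible world, and \Diamond ψ holds iff ψ holds at some accessible world.
Let φ = \Diamond p \to \Box \Box q. Evaluate φ at each world:
  u (successors {x, t, m, n}): φ is true.
  v (successors {y, k}): φ is false.
  w (successors {v, z, t, k}): φ is false.
  x (successors {v, x, z, m, k}): φ is false.
  y (successors {v, w, y, t, n}): φ is true.
  z (successors {n}): φ is true.
  t (successors ∅): φ is true.
  m (successors {u, x}): φ is false.
  n (successors {x, y}): φ is true.
  k (successors {x, k}): φ is false.
For instance, at v:
  At v: \Diamond p is true, \Box \Box q is false, so \Diamond p \to \Box \Box q is false.
    At v: \Diamond p requires p at some successor in {y, k}.
      p holds at k, so \Diamond p is true at v.
    At v: \Box \Box q requires \Box q at every successor {y, k}.
      \Box q fails at k, so \Box \Box q is false at v.
Satisfying worlds: {u, y, z, t, n}

u, y, z, t, n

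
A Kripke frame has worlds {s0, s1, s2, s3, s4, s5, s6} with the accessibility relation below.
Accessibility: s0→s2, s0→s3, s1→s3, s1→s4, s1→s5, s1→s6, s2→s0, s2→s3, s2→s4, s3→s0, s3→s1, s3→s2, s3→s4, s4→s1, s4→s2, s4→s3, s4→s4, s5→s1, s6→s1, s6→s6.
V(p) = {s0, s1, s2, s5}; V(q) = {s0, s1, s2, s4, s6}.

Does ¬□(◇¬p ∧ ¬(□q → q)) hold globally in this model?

Recall that □ψ holds at a world iff ψ holds at every accessible world, and ◇ψ holds iff ψ holds at some accessible world.
Let φ = ¬□(◇¬p ∧ ¬(□q → q)). Evaluate φ at each world:
  s0 (successors {s2, s3}): φ is true.
  s1 (successors {s3, s4, s5, s6}): φ is true.
  s2 (successors {s0, s3, s4}): φ is true.
  s3 (successors {s0, s1, s2, s4}): φ is true.
  s4 (successors {s1, s2, s3, s4}): φ is true.
  s5 (successors {s1}): φ is true.
  s6 (successors {s1, s6}): φ is true.
For instance, at s1:
  At s1: □(◇¬p ∧ ¬(□q → q)) is false, so ¬□(◇¬p ∧ ¬(□q → q)) is true.
    At s1: □(◇¬p ∧ ¬(□q → q)) requires ◇¬p ∧ ¬(□q → q) at every successor {s3, s4, s5, s6}.
      ◇¬p ∧ ¬(□q → q) fails at s4, so □(◇¬p ∧ ¬(□q → q)) is false at s1.

Yes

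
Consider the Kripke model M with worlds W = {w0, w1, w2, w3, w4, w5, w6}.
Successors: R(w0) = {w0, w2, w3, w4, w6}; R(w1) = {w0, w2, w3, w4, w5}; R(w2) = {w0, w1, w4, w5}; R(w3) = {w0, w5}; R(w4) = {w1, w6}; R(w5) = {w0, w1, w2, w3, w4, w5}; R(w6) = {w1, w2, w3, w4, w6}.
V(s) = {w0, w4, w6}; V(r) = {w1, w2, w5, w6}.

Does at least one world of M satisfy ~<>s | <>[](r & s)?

No

Let φ = ~<>s | <>[](r & s). Evaluate φ at each world:
  w0 (successors {w0, w2, w3, w4, w6}): φ is false.
  w1 (successors {w0, w2, w3, w4, w5}): φ is false.
  w2 (successors {w0, w1, w4, w5}): φ is false.
  w3 (successors {w0, w5}): φ is false.
  w4 (successors {w1, w6}): φ is false.
  w5 (successors {w0, w1, w2, w3, w4, w5}): φ is false.
  w6 (successors {w1, w2, w3, w4, w6}): φ is false.
For instance, at w2:
  At w2: ~<>s is false, <>[](r & s) is false, so ~<>s | <>[](r & s) is false.
    At w2: <>s is true, so ~<>s is false.
      At w2: <>s requires s at some successor in {w0, w1, w4, w5}.
        s holds at w0, so <>s is true at w2.
    At w2: <>[](r & s) requires [](r & s) at some successor in {w0, w1, w4, w5}.
      At w0: [](r & s) is false.
      At w1: [](r & s) is false.
      At w4: [](r & s) is false.
      At w5: [](r & s) is false.
    So <>[](r & s) is false at w2.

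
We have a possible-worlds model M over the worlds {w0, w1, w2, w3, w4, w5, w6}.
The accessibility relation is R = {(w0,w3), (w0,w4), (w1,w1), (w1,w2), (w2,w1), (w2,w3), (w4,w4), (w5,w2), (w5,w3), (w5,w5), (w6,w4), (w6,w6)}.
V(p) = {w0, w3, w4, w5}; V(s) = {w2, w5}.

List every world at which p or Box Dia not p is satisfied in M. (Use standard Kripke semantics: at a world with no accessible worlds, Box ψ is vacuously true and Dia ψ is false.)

Let φ = p or Box Dia not p. Evaluate φ at each world:
  w0 (successors {w3, w4}): φ is true.
  w1 (successors {w1, w2}): φ is true.
  w2 (successors {w1, w3}): φ is false.
  w3 (successors ∅): φ is true.
  w4 (successors {w4}): φ is true.
  w5 (successors {w2, w3, w5}): φ is true.
  w6 (successors {w4, w6}): φ is false.
For instance, at w5:
  At w5: p is true, Box Dia not p is false, so p or Box Dia not p is true.
    At w5: Box Dia not p requires Dia not p at every successor {w2, w3, w5}.
      Dia not p fails at w3, so Box Dia not p is false at w5.
Satisfying worlds: {w0, w1, w3, w4, w5}

w0, w1, w3, w4, w5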